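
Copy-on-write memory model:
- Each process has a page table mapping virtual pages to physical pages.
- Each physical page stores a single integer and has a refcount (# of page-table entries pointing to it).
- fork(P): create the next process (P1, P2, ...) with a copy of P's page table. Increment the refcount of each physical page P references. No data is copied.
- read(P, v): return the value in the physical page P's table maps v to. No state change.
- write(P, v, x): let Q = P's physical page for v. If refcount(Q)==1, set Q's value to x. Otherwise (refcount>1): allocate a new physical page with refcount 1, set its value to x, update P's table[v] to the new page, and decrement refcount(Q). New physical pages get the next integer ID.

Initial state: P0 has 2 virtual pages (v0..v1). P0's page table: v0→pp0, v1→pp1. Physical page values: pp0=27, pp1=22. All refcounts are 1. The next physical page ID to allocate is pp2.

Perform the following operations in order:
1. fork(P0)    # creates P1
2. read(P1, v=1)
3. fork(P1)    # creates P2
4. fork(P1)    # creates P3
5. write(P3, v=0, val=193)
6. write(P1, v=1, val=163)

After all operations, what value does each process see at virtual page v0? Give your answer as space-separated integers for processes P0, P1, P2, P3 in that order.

Op 1: fork(P0) -> P1. 2 ppages; refcounts: pp0:2 pp1:2
Op 2: read(P1, v1) -> 22. No state change.
Op 3: fork(P1) -> P2. 2 ppages; refcounts: pp0:3 pp1:3
Op 4: fork(P1) -> P3. 2 ppages; refcounts: pp0:4 pp1:4
Op 5: write(P3, v0, 193). refcount(pp0)=4>1 -> COPY to pp2. 3 ppages; refcounts: pp0:3 pp1:4 pp2:1
Op 6: write(P1, v1, 163). refcount(pp1)=4>1 -> COPY to pp3. 4 ppages; refcounts: pp0:3 pp1:3 pp2:1 pp3:1
P0: v0 -> pp0 = 27
P1: v0 -> pp0 = 27
P2: v0 -> pp0 = 27
P3: v0 -> pp2 = 193

Answer: 27 27 27 193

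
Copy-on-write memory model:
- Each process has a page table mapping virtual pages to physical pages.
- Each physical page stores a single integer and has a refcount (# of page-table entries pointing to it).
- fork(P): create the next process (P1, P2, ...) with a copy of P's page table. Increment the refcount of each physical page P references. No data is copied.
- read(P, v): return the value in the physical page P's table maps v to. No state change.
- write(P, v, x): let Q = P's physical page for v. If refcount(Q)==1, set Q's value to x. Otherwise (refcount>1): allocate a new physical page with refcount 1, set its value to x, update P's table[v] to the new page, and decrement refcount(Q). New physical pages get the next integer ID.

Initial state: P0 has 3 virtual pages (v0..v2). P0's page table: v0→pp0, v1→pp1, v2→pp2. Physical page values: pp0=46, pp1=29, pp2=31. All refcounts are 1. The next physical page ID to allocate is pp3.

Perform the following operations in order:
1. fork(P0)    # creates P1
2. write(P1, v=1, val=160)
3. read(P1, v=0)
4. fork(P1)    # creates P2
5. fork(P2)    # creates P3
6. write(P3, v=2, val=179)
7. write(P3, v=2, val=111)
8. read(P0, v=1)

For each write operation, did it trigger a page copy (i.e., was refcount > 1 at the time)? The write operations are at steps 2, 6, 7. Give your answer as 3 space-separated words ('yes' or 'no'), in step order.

Op 1: fork(P0) -> P1. 3 ppages; refcounts: pp0:2 pp1:2 pp2:2
Op 2: write(P1, v1, 160). refcount(pp1)=2>1 -> COPY to pp3. 4 ppages; refcounts: pp0:2 pp1:1 pp2:2 pp3:1
Op 3: read(P1, v0) -> 46. No state change.
Op 4: fork(P1) -> P2. 4 ppages; refcounts: pp0:3 pp1:1 pp2:3 pp3:2
Op 5: fork(P2) -> P3. 4 ppages; refcounts: pp0:4 pp1:1 pp2:4 pp3:3
Op 6: write(P3, v2, 179). refcount(pp2)=4>1 -> COPY to pp4. 5 ppages; refcounts: pp0:4 pp1:1 pp2:3 pp3:3 pp4:1
Op 7: write(P3, v2, 111). refcount(pp4)=1 -> write in place. 5 ppages; refcounts: pp0:4 pp1:1 pp2:3 pp3:3 pp4:1
Op 8: read(P0, v1) -> 29. No state change.

yes yes no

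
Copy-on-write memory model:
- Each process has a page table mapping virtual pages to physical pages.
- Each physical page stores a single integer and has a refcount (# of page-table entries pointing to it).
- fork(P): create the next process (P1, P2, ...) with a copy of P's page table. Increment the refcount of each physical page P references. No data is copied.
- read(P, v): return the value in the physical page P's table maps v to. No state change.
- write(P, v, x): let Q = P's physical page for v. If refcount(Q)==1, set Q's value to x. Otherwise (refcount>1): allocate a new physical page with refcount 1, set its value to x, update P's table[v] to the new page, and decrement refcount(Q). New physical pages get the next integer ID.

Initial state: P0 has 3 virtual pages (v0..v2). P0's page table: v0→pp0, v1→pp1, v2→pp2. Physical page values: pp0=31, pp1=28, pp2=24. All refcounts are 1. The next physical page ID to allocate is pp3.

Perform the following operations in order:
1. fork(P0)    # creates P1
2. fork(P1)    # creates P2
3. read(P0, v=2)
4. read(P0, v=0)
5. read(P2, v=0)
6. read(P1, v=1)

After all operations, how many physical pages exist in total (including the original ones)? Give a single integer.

Op 1: fork(P0) -> P1. 3 ppages; refcounts: pp0:2 pp1:2 pp2:2
Op 2: fork(P1) -> P2. 3 ppages; refcounts: pp0:3 pp1:3 pp2:3
Op 3: read(P0, v2) -> 24. No state change.
Op 4: read(P0, v0) -> 31. No state change.
Op 5: read(P2, v0) -> 31. No state change.
Op 6: read(P1, v1) -> 28. No state change.

Answer: 3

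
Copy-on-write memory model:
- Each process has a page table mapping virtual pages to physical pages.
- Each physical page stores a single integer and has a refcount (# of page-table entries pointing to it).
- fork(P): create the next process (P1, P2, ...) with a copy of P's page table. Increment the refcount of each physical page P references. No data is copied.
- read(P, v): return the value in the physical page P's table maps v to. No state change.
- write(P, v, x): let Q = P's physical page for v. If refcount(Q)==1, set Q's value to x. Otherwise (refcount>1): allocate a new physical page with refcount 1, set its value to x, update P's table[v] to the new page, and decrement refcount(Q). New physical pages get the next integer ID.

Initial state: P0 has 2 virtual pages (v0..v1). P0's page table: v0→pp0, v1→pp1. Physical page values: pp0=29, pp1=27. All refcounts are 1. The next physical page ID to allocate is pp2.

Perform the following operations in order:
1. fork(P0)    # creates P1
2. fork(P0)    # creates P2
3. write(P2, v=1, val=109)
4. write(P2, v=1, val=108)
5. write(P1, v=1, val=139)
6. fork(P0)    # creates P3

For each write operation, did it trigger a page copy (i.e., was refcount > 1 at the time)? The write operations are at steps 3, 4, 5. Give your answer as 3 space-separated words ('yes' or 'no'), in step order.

Op 1: fork(P0) -> P1. 2 ppages; refcounts: pp0:2 pp1:2
Op 2: fork(P0) -> P2. 2 ppages; refcounts: pp0:3 pp1:3
Op 3: write(P2, v1, 109). refcount(pp1)=3>1 -> COPY to pp2. 3 ppages; refcounts: pp0:3 pp1:2 pp2:1
Op 4: write(P2, v1, 108). refcount(pp2)=1 -> write in place. 3 ppages; refcounts: pp0:3 pp1:2 pp2:1
Op 5: write(P1, v1, 139). refcount(pp1)=2>1 -> COPY to pp3. 4 ppages; refcounts: pp0:3 pp1:1 pp2:1 pp3:1
Op 6: fork(P0) -> P3. 4 ppages; refcounts: pp0:4 pp1:2 pp2:1 pp3:1

yes no yes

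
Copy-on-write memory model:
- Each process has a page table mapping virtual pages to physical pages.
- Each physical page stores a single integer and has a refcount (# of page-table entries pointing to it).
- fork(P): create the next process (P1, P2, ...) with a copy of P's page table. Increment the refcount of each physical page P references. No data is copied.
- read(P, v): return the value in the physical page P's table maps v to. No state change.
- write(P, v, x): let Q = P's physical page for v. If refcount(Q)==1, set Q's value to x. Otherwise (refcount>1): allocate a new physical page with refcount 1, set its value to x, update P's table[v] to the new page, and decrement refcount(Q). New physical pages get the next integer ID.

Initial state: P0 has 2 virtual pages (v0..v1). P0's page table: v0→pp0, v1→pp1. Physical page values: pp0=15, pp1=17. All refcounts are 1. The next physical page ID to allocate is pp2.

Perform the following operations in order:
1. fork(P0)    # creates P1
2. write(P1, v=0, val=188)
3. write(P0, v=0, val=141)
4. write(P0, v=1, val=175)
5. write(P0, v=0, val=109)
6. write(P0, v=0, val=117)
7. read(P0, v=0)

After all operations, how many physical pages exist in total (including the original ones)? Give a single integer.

Answer: 4

Derivation:
Op 1: fork(P0) -> P1. 2 ppages; refcounts: pp0:2 pp1:2
Op 2: write(P1, v0, 188). refcount(pp0)=2>1 -> COPY to pp2. 3 ppages; refcounts: pp0:1 pp1:2 pp2:1
Op 3: write(P0, v0, 141). refcount(pp0)=1 -> write in place. 3 ppages; refcounts: pp0:1 pp1:2 pp2:1
Op 4: write(P0, v1, 175). refcount(pp1)=2>1 -> COPY to pp3. 4 ppages; refcounts: pp0:1 pp1:1 pp2:1 pp3:1
Op 5: write(P0, v0, 109). refcount(pp0)=1 -> write in place. 4 ppages; refcounts: pp0:1 pp1:1 pp2:1 pp3:1
Op 6: write(P0, v0, 117). refcount(pp0)=1 -> write in place. 4 ppages; refcounts: pp0:1 pp1:1 pp2:1 pp3:1
Op 7: read(P0, v0) -> 117. No state change.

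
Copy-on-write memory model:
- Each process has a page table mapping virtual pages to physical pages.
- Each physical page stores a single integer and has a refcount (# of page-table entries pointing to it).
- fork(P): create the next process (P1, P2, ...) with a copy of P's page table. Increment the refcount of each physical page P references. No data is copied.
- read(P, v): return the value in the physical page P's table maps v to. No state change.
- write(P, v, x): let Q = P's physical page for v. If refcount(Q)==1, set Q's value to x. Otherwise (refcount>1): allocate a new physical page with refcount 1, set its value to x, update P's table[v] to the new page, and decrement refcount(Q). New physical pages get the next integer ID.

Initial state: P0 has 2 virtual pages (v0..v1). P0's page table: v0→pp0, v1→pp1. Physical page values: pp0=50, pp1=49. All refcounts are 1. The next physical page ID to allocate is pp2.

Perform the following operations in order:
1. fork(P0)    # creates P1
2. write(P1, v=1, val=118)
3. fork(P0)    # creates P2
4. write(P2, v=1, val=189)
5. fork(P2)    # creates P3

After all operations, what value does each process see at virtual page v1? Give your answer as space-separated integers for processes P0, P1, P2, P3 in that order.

Answer: 49 118 189 189

Derivation:
Op 1: fork(P0) -> P1. 2 ppages; refcounts: pp0:2 pp1:2
Op 2: write(P1, v1, 118). refcount(pp1)=2>1 -> COPY to pp2. 3 ppages; refcounts: pp0:2 pp1:1 pp2:1
Op 3: fork(P0) -> P2. 3 ppages; refcounts: pp0:3 pp1:2 pp2:1
Op 4: write(P2, v1, 189). refcount(pp1)=2>1 -> COPY to pp3. 4 ppages; refcounts: pp0:3 pp1:1 pp2:1 pp3:1
Op 5: fork(P2) -> P3. 4 ppages; refcounts: pp0:4 pp1:1 pp2:1 pp3:2
P0: v1 -> pp1 = 49
P1: v1 -> pp2 = 118
P2: v1 -> pp3 = 189
P3: v1 -> pp3 = 189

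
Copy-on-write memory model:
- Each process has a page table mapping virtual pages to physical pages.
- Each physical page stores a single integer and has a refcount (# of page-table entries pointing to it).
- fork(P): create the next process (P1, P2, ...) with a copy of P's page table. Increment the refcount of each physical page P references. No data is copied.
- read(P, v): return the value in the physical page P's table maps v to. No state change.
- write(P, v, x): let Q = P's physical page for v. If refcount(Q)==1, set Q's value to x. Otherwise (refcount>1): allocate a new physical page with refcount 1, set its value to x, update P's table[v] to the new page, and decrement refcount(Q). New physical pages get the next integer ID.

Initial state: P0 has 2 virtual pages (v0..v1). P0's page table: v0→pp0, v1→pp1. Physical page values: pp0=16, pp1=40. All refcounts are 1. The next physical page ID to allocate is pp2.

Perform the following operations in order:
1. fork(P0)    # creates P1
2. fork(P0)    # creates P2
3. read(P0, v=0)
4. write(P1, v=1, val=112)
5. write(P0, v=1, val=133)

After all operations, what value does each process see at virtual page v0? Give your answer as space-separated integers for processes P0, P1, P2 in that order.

Answer: 16 16 16

Derivation:
Op 1: fork(P0) -> P1. 2 ppages; refcounts: pp0:2 pp1:2
Op 2: fork(P0) -> P2. 2 ppages; refcounts: pp0:3 pp1:3
Op 3: read(P0, v0) -> 16. No state change.
Op 4: write(P1, v1, 112). refcount(pp1)=3>1 -> COPY to pp2. 3 ppages; refcounts: pp0:3 pp1:2 pp2:1
Op 5: write(P0, v1, 133). refcount(pp1)=2>1 -> COPY to pp3. 4 ppages; refcounts: pp0:3 pp1:1 pp2:1 pp3:1
P0: v0 -> pp0 = 16
P1: v0 -> pp0 = 16
P2: v0 -> pp0 = 16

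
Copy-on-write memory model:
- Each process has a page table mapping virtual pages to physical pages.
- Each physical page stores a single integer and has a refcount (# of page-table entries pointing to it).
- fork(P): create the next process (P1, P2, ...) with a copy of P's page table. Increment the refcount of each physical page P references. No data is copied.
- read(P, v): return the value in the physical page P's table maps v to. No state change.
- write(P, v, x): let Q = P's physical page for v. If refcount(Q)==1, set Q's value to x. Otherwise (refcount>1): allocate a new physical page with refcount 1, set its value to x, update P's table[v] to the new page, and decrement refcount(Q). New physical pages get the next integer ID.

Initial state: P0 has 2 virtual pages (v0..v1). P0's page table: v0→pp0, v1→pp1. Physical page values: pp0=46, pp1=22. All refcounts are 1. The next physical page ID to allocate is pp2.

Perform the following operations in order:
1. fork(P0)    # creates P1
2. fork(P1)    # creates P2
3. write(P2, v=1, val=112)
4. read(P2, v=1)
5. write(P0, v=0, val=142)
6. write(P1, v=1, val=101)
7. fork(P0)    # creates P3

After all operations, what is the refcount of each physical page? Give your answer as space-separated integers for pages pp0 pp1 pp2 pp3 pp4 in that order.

Answer: 2 2 1 2 1

Derivation:
Op 1: fork(P0) -> P1. 2 ppages; refcounts: pp0:2 pp1:2
Op 2: fork(P1) -> P2. 2 ppages; refcounts: pp0:3 pp1:3
Op 3: write(P2, v1, 112). refcount(pp1)=3>1 -> COPY to pp2. 3 ppages; refcounts: pp0:3 pp1:2 pp2:1
Op 4: read(P2, v1) -> 112. No state change.
Op 5: write(P0, v0, 142). refcount(pp0)=3>1 -> COPY to pp3. 4 ppages; refcounts: pp0:2 pp1:2 pp2:1 pp3:1
Op 6: write(P1, v1, 101). refcount(pp1)=2>1 -> COPY to pp4. 5 ppages; refcounts: pp0:2 pp1:1 pp2:1 pp3:1 pp4:1
Op 7: fork(P0) -> P3. 5 ppages; refcounts: pp0:2 pp1:2 pp2:1 pp3:2 pp4:1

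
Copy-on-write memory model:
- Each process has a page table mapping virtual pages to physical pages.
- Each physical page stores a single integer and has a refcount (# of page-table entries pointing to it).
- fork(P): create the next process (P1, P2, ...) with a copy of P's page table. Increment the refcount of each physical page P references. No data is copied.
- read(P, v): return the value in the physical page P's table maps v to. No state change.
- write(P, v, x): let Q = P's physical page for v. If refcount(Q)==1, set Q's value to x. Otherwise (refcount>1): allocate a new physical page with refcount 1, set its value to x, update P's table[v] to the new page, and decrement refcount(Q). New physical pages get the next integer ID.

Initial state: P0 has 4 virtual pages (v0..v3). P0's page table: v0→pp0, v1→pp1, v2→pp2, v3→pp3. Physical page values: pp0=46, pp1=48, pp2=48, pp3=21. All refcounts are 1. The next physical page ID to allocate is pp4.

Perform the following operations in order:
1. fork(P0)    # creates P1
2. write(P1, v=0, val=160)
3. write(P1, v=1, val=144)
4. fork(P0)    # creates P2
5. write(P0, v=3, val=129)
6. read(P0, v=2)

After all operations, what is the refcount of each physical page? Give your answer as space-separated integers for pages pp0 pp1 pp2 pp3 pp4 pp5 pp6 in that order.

Op 1: fork(P0) -> P1. 4 ppages; refcounts: pp0:2 pp1:2 pp2:2 pp3:2
Op 2: write(P1, v0, 160). refcount(pp0)=2>1 -> COPY to pp4. 5 ppages; refcounts: pp0:1 pp1:2 pp2:2 pp3:2 pp4:1
Op 3: write(P1, v1, 144). refcount(pp1)=2>1 -> COPY to pp5. 6 ppages; refcounts: pp0:1 pp1:1 pp2:2 pp3:2 pp4:1 pp5:1
Op 4: fork(P0) -> P2. 6 ppages; refcounts: pp0:2 pp1:2 pp2:3 pp3:3 pp4:1 pp5:1
Op 5: write(P0, v3, 129). refcount(pp3)=3>1 -> COPY to pp6. 7 ppages; refcounts: pp0:2 pp1:2 pp2:3 pp3:2 pp4:1 pp5:1 pp6:1
Op 6: read(P0, v2) -> 48. No state change.

Answer: 2 2 3 2 1 1 1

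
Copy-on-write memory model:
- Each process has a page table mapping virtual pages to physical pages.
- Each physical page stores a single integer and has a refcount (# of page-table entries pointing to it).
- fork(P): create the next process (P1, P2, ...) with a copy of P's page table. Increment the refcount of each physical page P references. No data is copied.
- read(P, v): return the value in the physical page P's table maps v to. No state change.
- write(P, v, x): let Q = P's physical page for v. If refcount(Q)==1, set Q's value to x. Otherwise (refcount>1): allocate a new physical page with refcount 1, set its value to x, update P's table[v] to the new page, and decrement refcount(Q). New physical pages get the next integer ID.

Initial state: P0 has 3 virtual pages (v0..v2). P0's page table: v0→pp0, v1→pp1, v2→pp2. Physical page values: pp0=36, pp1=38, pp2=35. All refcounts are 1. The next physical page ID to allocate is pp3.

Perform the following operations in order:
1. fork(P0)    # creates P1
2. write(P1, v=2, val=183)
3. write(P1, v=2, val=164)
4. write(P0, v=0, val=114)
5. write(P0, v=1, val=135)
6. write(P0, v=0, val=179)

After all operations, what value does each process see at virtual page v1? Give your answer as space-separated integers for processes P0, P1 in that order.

Op 1: fork(P0) -> P1. 3 ppages; refcounts: pp0:2 pp1:2 pp2:2
Op 2: write(P1, v2, 183). refcount(pp2)=2>1 -> COPY to pp3. 4 ppages; refcounts: pp0:2 pp1:2 pp2:1 pp3:1
Op 3: write(P1, v2, 164). refcount(pp3)=1 -> write in place. 4 ppages; refcounts: pp0:2 pp1:2 pp2:1 pp3:1
Op 4: write(P0, v0, 114). refcount(pp0)=2>1 -> COPY to pp4. 5 ppages; refcounts: pp0:1 pp1:2 pp2:1 pp3:1 pp4:1
Op 5: write(P0, v1, 135). refcount(pp1)=2>1 -> COPY to pp5. 6 ppages; refcounts: pp0:1 pp1:1 pp2:1 pp3:1 pp4:1 pp5:1
Op 6: write(P0, v0, 179). refcount(pp4)=1 -> write in place. 6 ppages; refcounts: pp0:1 pp1:1 pp2:1 pp3:1 pp4:1 pp5:1
P0: v1 -> pp5 = 135
P1: v1 -> pp1 = 38

Answer: 135 38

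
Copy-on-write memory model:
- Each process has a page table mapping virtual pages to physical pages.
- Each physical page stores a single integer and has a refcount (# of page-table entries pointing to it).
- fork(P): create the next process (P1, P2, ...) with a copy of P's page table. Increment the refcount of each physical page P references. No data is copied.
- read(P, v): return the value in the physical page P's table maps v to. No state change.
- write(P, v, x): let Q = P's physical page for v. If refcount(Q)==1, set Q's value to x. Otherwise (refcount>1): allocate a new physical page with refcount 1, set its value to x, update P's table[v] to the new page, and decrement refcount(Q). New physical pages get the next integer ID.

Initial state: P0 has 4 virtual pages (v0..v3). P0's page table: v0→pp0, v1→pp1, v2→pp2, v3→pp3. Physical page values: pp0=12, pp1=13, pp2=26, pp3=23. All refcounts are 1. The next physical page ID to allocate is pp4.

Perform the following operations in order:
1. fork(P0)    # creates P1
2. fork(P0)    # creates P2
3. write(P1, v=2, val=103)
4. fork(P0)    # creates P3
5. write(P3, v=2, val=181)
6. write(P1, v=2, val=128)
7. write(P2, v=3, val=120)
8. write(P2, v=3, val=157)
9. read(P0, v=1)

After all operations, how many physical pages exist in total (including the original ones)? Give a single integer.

Op 1: fork(P0) -> P1. 4 ppages; refcounts: pp0:2 pp1:2 pp2:2 pp3:2
Op 2: fork(P0) -> P2. 4 ppages; refcounts: pp0:3 pp1:3 pp2:3 pp3:3
Op 3: write(P1, v2, 103). refcount(pp2)=3>1 -> COPY to pp4. 5 ppages; refcounts: pp0:3 pp1:3 pp2:2 pp3:3 pp4:1
Op 4: fork(P0) -> P3. 5 ppages; refcounts: pp0:4 pp1:4 pp2:3 pp3:4 pp4:1
Op 5: write(P3, v2, 181). refcount(pp2)=3>1 -> COPY to pp5. 6 ppages; refcounts: pp0:4 pp1:4 pp2:2 pp3:4 pp4:1 pp5:1
Op 6: write(P1, v2, 128). refcount(pp4)=1 -> write in place. 6 ppages; refcounts: pp0:4 pp1:4 pp2:2 pp3:4 pp4:1 pp5:1
Op 7: write(P2, v3, 120). refcount(pp3)=4>1 -> COPY to pp6. 7 ppages; refcounts: pp0:4 pp1:4 pp2:2 pp3:3 pp4:1 pp5:1 pp6:1
Op 8: write(P2, v3, 157). refcount(pp6)=1 -> write in place. 7 ppages; refcounts: pp0:4 pp1:4 pp2:2 pp3:3 pp4:1 pp5:1 pp6:1
Op 9: read(P0, v1) -> 13. No state change.

Answer: 7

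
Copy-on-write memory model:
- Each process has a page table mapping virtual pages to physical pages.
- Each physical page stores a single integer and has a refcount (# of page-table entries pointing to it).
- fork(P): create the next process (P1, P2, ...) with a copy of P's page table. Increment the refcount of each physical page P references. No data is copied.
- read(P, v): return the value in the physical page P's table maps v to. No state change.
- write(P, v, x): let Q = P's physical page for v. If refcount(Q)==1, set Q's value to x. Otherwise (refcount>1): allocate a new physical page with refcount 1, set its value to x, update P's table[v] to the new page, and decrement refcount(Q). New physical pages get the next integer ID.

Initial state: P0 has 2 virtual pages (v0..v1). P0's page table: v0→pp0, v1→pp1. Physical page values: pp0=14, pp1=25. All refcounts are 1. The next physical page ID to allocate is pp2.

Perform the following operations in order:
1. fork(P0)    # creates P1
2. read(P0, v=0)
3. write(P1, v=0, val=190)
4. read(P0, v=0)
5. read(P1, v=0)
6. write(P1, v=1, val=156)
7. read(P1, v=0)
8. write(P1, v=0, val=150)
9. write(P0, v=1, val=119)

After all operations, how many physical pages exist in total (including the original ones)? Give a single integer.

Answer: 4

Derivation:
Op 1: fork(P0) -> P1. 2 ppages; refcounts: pp0:2 pp1:2
Op 2: read(P0, v0) -> 14. No state change.
Op 3: write(P1, v0, 190). refcount(pp0)=2>1 -> COPY to pp2. 3 ppages; refcounts: pp0:1 pp1:2 pp2:1
Op 4: read(P0, v0) -> 14. No state change.
Op 5: read(P1, v0) -> 190. No state change.
Op 6: write(P1, v1, 156). refcount(pp1)=2>1 -> COPY to pp3. 4 ppages; refcounts: pp0:1 pp1:1 pp2:1 pp3:1
Op 7: read(P1, v0) -> 190. No state change.
Op 8: write(P1, v0, 150). refcount(pp2)=1 -> write in place. 4 ppages; refcounts: pp0:1 pp1:1 pp2:1 pp3:1
Op 9: write(P0, v1, 119). refcount(pp1)=1 -> write in place. 4 ppages; refcounts: pp0:1 pp1:1 pp2:1 pp3:1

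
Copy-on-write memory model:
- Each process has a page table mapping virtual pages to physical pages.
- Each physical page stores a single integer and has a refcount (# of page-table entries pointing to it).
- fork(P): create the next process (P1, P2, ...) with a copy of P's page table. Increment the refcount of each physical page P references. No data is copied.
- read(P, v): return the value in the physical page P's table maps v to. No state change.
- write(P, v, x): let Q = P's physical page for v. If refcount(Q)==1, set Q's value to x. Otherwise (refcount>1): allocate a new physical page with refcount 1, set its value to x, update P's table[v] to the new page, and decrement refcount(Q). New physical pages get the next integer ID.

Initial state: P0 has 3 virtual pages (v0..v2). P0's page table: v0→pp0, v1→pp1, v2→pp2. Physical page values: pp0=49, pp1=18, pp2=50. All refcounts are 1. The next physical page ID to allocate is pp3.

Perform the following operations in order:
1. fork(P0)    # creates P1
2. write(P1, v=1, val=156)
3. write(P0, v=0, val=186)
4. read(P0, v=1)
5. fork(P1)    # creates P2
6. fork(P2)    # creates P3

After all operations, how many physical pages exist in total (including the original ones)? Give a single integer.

Op 1: fork(P0) -> P1. 3 ppages; refcounts: pp0:2 pp1:2 pp2:2
Op 2: write(P1, v1, 156). refcount(pp1)=2>1 -> COPY to pp3. 4 ppages; refcounts: pp0:2 pp1:1 pp2:2 pp3:1
Op 3: write(P0, v0, 186). refcount(pp0)=2>1 -> COPY to pp4. 5 ppages; refcounts: pp0:1 pp1:1 pp2:2 pp3:1 pp4:1
Op 4: read(P0, v1) -> 18. No state change.
Op 5: fork(P1) -> P2. 5 ppages; refcounts: pp0:2 pp1:1 pp2:3 pp3:2 pp4:1
Op 6: fork(P2) -> P3. 5 ppages; refcounts: pp0:3 pp1:1 pp2:4 pp3:3 pp4:1

Answer: 5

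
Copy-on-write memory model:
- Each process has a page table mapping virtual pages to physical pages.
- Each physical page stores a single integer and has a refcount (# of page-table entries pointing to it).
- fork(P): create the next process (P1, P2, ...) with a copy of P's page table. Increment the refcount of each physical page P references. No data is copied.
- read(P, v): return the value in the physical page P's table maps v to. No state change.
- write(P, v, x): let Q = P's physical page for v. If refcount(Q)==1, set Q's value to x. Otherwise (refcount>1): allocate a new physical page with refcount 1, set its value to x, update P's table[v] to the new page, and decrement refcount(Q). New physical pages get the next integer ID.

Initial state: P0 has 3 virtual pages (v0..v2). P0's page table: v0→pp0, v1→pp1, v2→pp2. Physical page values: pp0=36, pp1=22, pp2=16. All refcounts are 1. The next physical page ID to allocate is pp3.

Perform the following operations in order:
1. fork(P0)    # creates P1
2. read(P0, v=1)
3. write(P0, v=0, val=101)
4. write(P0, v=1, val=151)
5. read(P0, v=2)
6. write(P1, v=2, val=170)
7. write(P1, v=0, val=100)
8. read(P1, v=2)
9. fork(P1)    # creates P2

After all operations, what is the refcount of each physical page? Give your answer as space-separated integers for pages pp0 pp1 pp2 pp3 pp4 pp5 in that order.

Op 1: fork(P0) -> P1. 3 ppages; refcounts: pp0:2 pp1:2 pp2:2
Op 2: read(P0, v1) -> 22. No state change.
Op 3: write(P0, v0, 101). refcount(pp0)=2>1 -> COPY to pp3. 4 ppages; refcounts: pp0:1 pp1:2 pp2:2 pp3:1
Op 4: write(P0, v1, 151). refcount(pp1)=2>1 -> COPY to pp4. 5 ppages; refcounts: pp0:1 pp1:1 pp2:2 pp3:1 pp4:1
Op 5: read(P0, v2) -> 16. No state change.
Op 6: write(P1, v2, 170). refcount(pp2)=2>1 -> COPY to pp5. 6 ppages; refcounts: pp0:1 pp1:1 pp2:1 pp3:1 pp4:1 pp5:1
Op 7: write(P1, v0, 100). refcount(pp0)=1 -> write in place. 6 ppages; refcounts: pp0:1 pp1:1 pp2:1 pp3:1 pp4:1 pp5:1
Op 8: read(P1, v2) -> 170. No state change.
Op 9: fork(P1) -> P2. 6 ppages; refcounts: pp0:2 pp1:2 pp2:1 pp3:1 pp4:1 pp5:2

Answer: 2 2 1 1 1 2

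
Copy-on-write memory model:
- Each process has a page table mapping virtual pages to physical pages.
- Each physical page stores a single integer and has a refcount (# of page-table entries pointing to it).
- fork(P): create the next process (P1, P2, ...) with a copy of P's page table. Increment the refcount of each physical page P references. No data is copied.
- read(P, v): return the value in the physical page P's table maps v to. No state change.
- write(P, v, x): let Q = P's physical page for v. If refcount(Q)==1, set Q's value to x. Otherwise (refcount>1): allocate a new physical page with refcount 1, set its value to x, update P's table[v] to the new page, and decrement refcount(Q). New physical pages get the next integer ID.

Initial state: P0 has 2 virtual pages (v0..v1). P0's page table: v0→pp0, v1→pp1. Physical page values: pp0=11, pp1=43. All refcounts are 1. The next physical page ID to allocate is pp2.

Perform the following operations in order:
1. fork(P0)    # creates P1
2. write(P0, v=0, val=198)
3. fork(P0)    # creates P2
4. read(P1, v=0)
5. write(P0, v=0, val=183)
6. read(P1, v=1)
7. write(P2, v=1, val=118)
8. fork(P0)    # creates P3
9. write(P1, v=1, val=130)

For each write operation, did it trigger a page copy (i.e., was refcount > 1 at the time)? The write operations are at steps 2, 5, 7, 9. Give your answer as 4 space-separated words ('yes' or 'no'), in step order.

Op 1: fork(P0) -> P1. 2 ppages; refcounts: pp0:2 pp1:2
Op 2: write(P0, v0, 198). refcount(pp0)=2>1 -> COPY to pp2. 3 ppages; refcounts: pp0:1 pp1:2 pp2:1
Op 3: fork(P0) -> P2. 3 ppages; refcounts: pp0:1 pp1:3 pp2:2
Op 4: read(P1, v0) -> 11. No state change.
Op 5: write(P0, v0, 183). refcount(pp2)=2>1 -> COPY to pp3. 4 ppages; refcounts: pp0:1 pp1:3 pp2:1 pp3:1
Op 6: read(P1, v1) -> 43. No state change.
Op 7: write(P2, v1, 118). refcount(pp1)=3>1 -> COPY to pp4. 5 ppages; refcounts: pp0:1 pp1:2 pp2:1 pp3:1 pp4:1
Op 8: fork(P0) -> P3. 5 ppages; refcounts: pp0:1 pp1:3 pp2:1 pp3:2 pp4:1
Op 9: write(P1, v1, 130). refcount(pp1)=3>1 -> COPY to pp5. 6 ppages; refcounts: pp0:1 pp1:2 pp2:1 pp3:2 pp4:1 pp5:1

yes yes yes yes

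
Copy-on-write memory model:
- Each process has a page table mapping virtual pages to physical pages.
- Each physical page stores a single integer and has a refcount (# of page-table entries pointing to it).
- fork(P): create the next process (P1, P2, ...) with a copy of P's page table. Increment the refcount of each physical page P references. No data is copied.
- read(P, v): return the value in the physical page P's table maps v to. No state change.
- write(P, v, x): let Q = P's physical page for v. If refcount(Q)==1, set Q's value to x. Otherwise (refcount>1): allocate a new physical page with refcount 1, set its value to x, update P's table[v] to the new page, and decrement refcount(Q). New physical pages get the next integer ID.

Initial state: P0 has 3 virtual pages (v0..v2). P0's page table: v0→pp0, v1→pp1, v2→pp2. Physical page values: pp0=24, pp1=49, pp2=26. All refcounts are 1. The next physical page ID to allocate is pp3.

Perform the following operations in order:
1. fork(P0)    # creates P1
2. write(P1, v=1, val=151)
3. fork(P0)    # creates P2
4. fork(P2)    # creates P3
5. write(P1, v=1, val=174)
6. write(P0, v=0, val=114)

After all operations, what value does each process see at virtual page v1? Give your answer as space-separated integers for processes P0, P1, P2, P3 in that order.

Answer: 49 174 49 49

Derivation:
Op 1: fork(P0) -> P1. 3 ppages; refcounts: pp0:2 pp1:2 pp2:2
Op 2: write(P1, v1, 151). refcount(pp1)=2>1 -> COPY to pp3. 4 ppages; refcounts: pp0:2 pp1:1 pp2:2 pp3:1
Op 3: fork(P0) -> P2. 4 ppages; refcounts: pp0:3 pp1:2 pp2:3 pp3:1
Op 4: fork(P2) -> P3. 4 ppages; refcounts: pp0:4 pp1:3 pp2:4 pp3:1
Op 5: write(P1, v1, 174). refcount(pp3)=1 -> write in place. 4 ppages; refcounts: pp0:4 pp1:3 pp2:4 pp3:1
Op 6: write(P0, v0, 114). refcount(pp0)=4>1 -> COPY to pp4. 5 ppages; refcounts: pp0:3 pp1:3 pp2:4 pp3:1 pp4:1
P0: v1 -> pp1 = 49
P1: v1 -> pp3 = 174
P2: v1 -> pp1 = 49
P3: v1 -> pp1 = 49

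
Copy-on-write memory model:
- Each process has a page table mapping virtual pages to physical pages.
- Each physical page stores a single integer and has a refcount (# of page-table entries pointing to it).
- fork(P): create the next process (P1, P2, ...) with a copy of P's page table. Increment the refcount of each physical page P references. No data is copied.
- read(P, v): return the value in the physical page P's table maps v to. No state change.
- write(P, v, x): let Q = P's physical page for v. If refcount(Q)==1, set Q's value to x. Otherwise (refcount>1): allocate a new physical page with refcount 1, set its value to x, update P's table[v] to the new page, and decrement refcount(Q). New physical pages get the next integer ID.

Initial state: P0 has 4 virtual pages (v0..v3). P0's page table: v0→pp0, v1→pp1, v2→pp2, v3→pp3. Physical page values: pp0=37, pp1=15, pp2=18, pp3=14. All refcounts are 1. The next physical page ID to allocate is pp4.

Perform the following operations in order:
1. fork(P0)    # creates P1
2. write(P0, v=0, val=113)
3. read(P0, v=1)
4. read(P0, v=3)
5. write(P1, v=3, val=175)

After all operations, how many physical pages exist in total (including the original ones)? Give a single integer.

Op 1: fork(P0) -> P1. 4 ppages; refcounts: pp0:2 pp1:2 pp2:2 pp3:2
Op 2: write(P0, v0, 113). refcount(pp0)=2>1 -> COPY to pp4. 5 ppages; refcounts: pp0:1 pp1:2 pp2:2 pp3:2 pp4:1
Op 3: read(P0, v1) -> 15. No state change.
Op 4: read(P0, v3) -> 14. No state change.
Op 5: write(P1, v3, 175). refcount(pp3)=2>1 -> COPY to pp5. 6 ppages; refcounts: pp0:1 pp1:2 pp2:2 pp3:1 pp4:1 pp5:1

Answer: 6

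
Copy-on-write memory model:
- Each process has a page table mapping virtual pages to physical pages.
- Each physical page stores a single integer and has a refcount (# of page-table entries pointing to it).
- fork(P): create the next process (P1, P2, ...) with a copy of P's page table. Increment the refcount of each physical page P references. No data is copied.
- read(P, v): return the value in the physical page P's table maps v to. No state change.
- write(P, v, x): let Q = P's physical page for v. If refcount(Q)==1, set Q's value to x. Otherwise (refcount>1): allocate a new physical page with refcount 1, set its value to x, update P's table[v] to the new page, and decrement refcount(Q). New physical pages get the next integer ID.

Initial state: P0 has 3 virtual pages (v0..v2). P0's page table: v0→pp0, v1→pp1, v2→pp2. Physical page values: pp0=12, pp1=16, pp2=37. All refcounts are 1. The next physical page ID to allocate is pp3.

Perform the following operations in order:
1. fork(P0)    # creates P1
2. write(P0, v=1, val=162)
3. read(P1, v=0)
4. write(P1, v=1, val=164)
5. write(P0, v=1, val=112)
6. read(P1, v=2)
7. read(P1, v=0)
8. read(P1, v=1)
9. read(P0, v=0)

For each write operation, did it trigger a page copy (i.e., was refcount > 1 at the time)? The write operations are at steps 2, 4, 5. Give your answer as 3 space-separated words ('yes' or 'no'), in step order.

Op 1: fork(P0) -> P1. 3 ppages; refcounts: pp0:2 pp1:2 pp2:2
Op 2: write(P0, v1, 162). refcount(pp1)=2>1 -> COPY to pp3. 4 ppages; refcounts: pp0:2 pp1:1 pp2:2 pp3:1
Op 3: read(P1, v0) -> 12. No state change.
Op 4: write(P1, v1, 164). refcount(pp1)=1 -> write in place. 4 ppages; refcounts: pp0:2 pp1:1 pp2:2 pp3:1
Op 5: write(P0, v1, 112). refcount(pp3)=1 -> write in place. 4 ppages; refcounts: pp0:2 pp1:1 pp2:2 pp3:1
Op 6: read(P1, v2) -> 37. No state change.
Op 7: read(P1, v0) -> 12. No state change.
Op 8: read(P1, v1) -> 164. No state change.
Op 9: read(P0, v0) -> 12. No state change.

yes no no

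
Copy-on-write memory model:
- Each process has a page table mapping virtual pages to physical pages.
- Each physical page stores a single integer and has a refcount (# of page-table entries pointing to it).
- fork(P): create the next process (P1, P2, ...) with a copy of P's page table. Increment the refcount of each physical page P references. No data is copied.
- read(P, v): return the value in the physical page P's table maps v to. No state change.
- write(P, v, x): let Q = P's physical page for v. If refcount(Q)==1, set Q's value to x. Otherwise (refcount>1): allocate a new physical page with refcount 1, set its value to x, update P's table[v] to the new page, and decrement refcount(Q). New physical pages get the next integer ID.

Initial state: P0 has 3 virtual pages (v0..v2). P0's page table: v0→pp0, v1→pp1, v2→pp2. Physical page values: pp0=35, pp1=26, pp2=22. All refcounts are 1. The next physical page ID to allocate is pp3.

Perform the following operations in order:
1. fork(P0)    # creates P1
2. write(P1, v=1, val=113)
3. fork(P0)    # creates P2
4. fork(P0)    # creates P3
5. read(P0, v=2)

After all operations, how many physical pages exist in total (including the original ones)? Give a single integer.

Answer: 4

Derivation:
Op 1: fork(P0) -> P1. 3 ppages; refcounts: pp0:2 pp1:2 pp2:2
Op 2: write(P1, v1, 113). refcount(pp1)=2>1 -> COPY to pp3. 4 ppages; refcounts: pp0:2 pp1:1 pp2:2 pp3:1
Op 3: fork(P0) -> P2. 4 ppages; refcounts: pp0:3 pp1:2 pp2:3 pp3:1
Op 4: fork(P0) -> P3. 4 ppages; refcounts: pp0:4 pp1:3 pp2:4 pp3:1
Op 5: read(P0, v2) -> 22. No state change.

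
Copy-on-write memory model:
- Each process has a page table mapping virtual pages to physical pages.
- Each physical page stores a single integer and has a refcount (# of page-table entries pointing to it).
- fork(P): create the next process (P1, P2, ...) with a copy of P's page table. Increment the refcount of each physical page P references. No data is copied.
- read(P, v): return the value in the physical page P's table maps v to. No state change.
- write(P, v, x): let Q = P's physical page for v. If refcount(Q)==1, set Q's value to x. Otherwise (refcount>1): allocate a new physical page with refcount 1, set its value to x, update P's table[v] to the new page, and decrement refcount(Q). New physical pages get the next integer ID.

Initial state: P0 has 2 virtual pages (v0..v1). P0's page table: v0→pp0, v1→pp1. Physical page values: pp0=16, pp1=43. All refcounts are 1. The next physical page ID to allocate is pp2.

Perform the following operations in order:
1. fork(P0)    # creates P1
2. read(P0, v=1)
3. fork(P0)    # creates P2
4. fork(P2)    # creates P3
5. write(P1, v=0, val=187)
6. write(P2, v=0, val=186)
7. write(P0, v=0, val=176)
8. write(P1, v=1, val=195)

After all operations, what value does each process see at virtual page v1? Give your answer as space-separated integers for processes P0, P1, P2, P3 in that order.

Op 1: fork(P0) -> P1. 2 ppages; refcounts: pp0:2 pp1:2
Op 2: read(P0, v1) -> 43. No state change.
Op 3: fork(P0) -> P2. 2 ppages; refcounts: pp0:3 pp1:3
Op 4: fork(P2) -> P3. 2 ppages; refcounts: pp0:4 pp1:4
Op 5: write(P1, v0, 187). refcount(pp0)=4>1 -> COPY to pp2. 3 ppages; refcounts: pp0:3 pp1:4 pp2:1
Op 6: write(P2, v0, 186). refcount(pp0)=3>1 -> COPY to pp3. 4 ppages; refcounts: pp0:2 pp1:4 pp2:1 pp3:1
Op 7: write(P0, v0, 176). refcount(pp0)=2>1 -> COPY to pp4. 5 ppages; refcounts: pp0:1 pp1:4 pp2:1 pp3:1 pp4:1
Op 8: write(P1, v1, 195). refcount(pp1)=4>1 -> COPY to pp5. 6 ppages; refcounts: pp0:1 pp1:3 pp2:1 pp3:1 pp4:1 pp5:1
P0: v1 -> pp1 = 43
P1: v1 -> pp5 = 195
P2: v1 -> pp1 = 43
P3: v1 -> pp1 = 43

Answer: 43 195 43 43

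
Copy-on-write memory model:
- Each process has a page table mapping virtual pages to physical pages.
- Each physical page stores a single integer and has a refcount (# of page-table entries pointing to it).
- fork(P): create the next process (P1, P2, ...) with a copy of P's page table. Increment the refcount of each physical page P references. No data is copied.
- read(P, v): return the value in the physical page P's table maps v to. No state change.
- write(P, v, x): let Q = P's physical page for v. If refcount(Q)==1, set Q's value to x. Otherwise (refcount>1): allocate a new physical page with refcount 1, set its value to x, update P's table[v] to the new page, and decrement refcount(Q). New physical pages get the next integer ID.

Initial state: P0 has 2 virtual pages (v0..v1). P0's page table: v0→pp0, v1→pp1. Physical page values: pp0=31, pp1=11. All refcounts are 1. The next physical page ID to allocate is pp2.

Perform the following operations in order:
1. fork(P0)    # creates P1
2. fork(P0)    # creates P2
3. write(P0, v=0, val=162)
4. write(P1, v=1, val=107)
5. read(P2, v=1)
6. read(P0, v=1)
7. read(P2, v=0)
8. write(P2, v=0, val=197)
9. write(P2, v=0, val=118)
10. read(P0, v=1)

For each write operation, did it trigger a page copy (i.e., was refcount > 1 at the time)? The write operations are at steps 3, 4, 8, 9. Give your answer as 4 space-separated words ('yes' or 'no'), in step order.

Op 1: fork(P0) -> P1. 2 ppages; refcounts: pp0:2 pp1:2
Op 2: fork(P0) -> P2. 2 ppages; refcounts: pp0:3 pp1:3
Op 3: write(P0, v0, 162). refcount(pp0)=3>1 -> COPY to pp2. 3 ppages; refcounts: pp0:2 pp1:3 pp2:1
Op 4: write(P1, v1, 107). refcount(pp1)=3>1 -> COPY to pp3. 4 ppages; refcounts: pp0:2 pp1:2 pp2:1 pp3:1
Op 5: read(P2, v1) -> 11. No state change.
Op 6: read(P0, v1) -> 11. No state change.
Op 7: read(P2, v0) -> 31. No state change.
Op 8: write(P2, v0, 197). refcount(pp0)=2>1 -> COPY to pp4. 5 ppages; refcounts: pp0:1 pp1:2 pp2:1 pp3:1 pp4:1
Op 9: write(P2, v0, 118). refcount(pp4)=1 -> write in place. 5 ppages; refcounts: pp0:1 pp1:2 pp2:1 pp3:1 pp4:1
Op 10: read(P0, v1) -> 11. No state change.

yes yes yes no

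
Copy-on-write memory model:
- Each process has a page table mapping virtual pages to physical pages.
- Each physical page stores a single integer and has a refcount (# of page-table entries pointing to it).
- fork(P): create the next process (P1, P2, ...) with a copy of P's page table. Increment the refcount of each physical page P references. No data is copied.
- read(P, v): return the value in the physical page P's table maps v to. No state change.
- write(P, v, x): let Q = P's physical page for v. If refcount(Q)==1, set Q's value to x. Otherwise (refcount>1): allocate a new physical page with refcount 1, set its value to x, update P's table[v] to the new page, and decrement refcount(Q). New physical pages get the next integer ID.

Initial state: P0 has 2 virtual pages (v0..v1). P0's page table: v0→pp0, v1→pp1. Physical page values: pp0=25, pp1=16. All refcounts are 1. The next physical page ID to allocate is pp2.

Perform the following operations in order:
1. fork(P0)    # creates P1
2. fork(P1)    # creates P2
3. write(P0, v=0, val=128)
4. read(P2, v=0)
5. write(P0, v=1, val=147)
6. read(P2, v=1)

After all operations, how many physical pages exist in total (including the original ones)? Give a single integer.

Op 1: fork(P0) -> P1. 2 ppages; refcounts: pp0:2 pp1:2
Op 2: fork(P1) -> P2. 2 ppages; refcounts: pp0:3 pp1:3
Op 3: write(P0, v0, 128). refcount(pp0)=3>1 -> COPY to pp2. 3 ppages; refcounts: pp0:2 pp1:3 pp2:1
Op 4: read(P2, v0) -> 25. No state change.
Op 5: write(P0, v1, 147). refcount(pp1)=3>1 -> COPY to pp3. 4 ppages; refcounts: pp0:2 pp1:2 pp2:1 pp3:1
Op 6: read(P2, v1) -> 16. No state change.

Answer: 4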